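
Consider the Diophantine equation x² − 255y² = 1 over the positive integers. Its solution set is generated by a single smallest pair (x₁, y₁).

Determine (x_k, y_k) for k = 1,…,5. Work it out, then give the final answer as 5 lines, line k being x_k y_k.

[15; 1,30] for √255; ℓ=2 ⇒ convergent index 1
i=0: a=15 ⇒ p=15, q=1
i=1: a=1 ⇒ p=16, q=1
fundamental: x₁=16, y₁=1  (since 256 − 255·1 = 1)
(x_2, y_2) = (16·16 + 255·1·1, 16·1 + 1·16) = (511, 32)
(x_3, y_3) = (16·511 + 255·1·32, 16·32 + 1·511) = (16336, 1023)
(x_4, y_4) = (16·16336 + 255·1·1023, 16·1023 + 1·16336) = (522241, 32704)
(x_5, y_5) = (16·522241 + 255·1·32704, 16·32704 + 1·522241) = (16695376, 1045505)

16 1
511 32
16336 1023
522241 32704
16695376 1045505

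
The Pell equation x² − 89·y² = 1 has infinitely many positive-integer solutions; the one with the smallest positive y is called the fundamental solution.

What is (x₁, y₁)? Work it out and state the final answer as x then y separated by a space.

500001 53000

[9; 2,3,3,2,18] for √89; ℓ=5 ⇒ convergent index 9
a_0=9:  p_0=9·1+0=9,  q_0=9·0+1=1
a_1=2:  p_1=2·9+1=19,  q_1=2·1+0=2
…
a_6=2:  p_6=2·9217+500=18934,  q_6=2·977+53=2007
a_7=3:  p_7=3·18934+9217=66019,  q_7=3·2007+977=6998
a_8=3:  p_8=3·66019+18934=216991,  q_8=3·6998+2007=23001
a_9=2:  p_9=2·216991+66019=500001,  q_9=2·23001+6998=53000
(x₁, y₁) = (500001, 53000);  500001² − 89·53000² = 1 ✓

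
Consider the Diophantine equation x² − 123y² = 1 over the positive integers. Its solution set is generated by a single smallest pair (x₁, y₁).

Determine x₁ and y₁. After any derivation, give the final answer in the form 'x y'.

122 11

√123 = [11; 11,22, …], period ℓ=2 (even) → k=1
step 0: (11, 1)  from 11·(1,0) + (0,1)
step 1: (122, 11)  from 11·(11,1) + (1,0)
→ (122, 11).  Check: 122²=14884, 123·11²=14883, difference 1.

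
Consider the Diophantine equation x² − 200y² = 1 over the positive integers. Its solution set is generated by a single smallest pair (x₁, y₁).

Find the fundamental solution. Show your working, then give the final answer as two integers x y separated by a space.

99 7

√200 → a₀=14, period (7,28); ℓ=2 even so k=1
k=0  a_k=14  p_k/q_k = 14/1
k=1  a_k=7  p_k/q_k = 99/7
→ (99, 7).  Check: 99²=9801, 200·7²=9800, difference 1.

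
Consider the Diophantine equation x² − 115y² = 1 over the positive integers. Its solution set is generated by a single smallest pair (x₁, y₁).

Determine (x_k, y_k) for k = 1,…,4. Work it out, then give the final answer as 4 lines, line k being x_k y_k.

√115 = [10; 1,2,1,1,1,1,1,2,1,20, …], period ℓ=10 (even) → k=9
a_0=10:  p_0=10·1+0=10,  q_0=10·0+1=1
…
a_3=1:  p_3=1·32+11=43,  q_3=1·3+1=4
a_4=1:  p_4=1·43+32=75,  q_4=1·4+3=7
…
a_7=1:  p_7=1·193+118=311,  q_7=1·18+11=29
a_8=2:  p_8=2·311+193=815,  q_8=2·29+18=76
a_9=1:  p_9=1·815+311=1126,  q_9=1·76+29=105
(x₁, y₁) = (1126, 105);  1126² − 115·105² = 1 ✓
(x_2, y_2) = (1126·1126 + 115·105·105, 1126·105 + 105·1126) = (2535751, 236460)
(x_3, y_3) = (1126·2535751 + 115·105·236460, 1126·236460 + 105·2535751) = (5710510126, 532507815)
(x_4, y_4) = (1126·5710510126 + 115·105·532507815, 1126·532507815 + 105·5710510126) = (12860066268001, 1199207362920)

1126 105
2535751 236460
5710510126 532507815
12860066268001 1199207362920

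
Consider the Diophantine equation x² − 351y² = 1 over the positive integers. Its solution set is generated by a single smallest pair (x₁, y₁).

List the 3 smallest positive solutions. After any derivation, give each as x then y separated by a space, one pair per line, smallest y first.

√351 = [18; 1,2,1,3,2,2,2,3,1,2,1,36, …], period ℓ=12 (even) → k=11
i=0: a=18 ⇒ p=18, q=1
i=1: a=1 ⇒ p=19, q=1
…
i=3: a=1 ⇒ p=75, q=4
…
i=5: a=2 ⇒ p=637, q=34
…
i=9: a=1 ⇒ p=16543, q=883
i=10: a=2 ⇒ p=45882, q=2449
i=11: a=1 ⇒ p=62425, q=3332
(x₁, y₁) = (62425, 3332);  62425² − 351·3332² = 1 ✓
k=2:  x_2 = 62425·62425+351·3332·3332 = 7793761249,  y_2 = 62425·3332+3332·62425 = 416000200
k=3:  x_3 = 62425·7793761249+351·3332·416000200 = 973051091875225,  y_3 = 62425·416000200+3332·7793761249 = 51937624966668

62425 3332
7793761249 416000200
973051091875225 51937624966668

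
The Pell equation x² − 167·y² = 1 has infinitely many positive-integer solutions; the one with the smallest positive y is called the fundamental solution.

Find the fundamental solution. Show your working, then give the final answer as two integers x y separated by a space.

√167 → a₀=12, period (1,11,1,24); ℓ=4 even so k=3
a_0=12:  p_0=12·1+0=12,  q_0=12·0+1=1
…
a_2=11:  p_2=11·13+12=155,  q_2=11·1+1=12
a_3=1:  p_3=1·155+13=168,  q_3=1·12+1=13
→ (168, 13).  Check: 168²=28224, 167·13²=28223, difference 1.

168 13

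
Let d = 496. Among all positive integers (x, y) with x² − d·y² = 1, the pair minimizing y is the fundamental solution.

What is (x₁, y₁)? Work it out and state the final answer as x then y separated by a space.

4620799 207480

d=496: √d = [22; 3,1,2,4,1,…,1,3,44] (ℓ=16, even), read p_15/q_15
k=0  a_k=22  p_k/q_k = 22/1
k=1  a_k=3  p_k/q_k = 67/3
…
k=6  a_k=1  p_k/q_k = 2383/107
…
k=14  a_k=1  p_k/q_k = 1252502/56239
k=15  a_k=3  p_k/q_k = 4620799/207480
(x₁, y₁) = (4620799, 207480);  4620799² − 496·207480² = 1 ✓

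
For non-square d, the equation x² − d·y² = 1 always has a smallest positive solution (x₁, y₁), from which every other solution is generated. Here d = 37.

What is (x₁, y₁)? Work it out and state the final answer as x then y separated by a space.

73 12

√37 → a₀=6, period (12); ℓ=1 odd so k=1
step 0: (6, 1)  from 6·(1,0) + (0,1)
step 1: (73, 12)  from 12·(6,1) + (1,0)
→ (73, 12).  Check: 73²=5329, 37·12²=5328, difference 1.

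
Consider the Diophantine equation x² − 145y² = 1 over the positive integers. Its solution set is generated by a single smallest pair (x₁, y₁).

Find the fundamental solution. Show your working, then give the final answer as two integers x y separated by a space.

289 24

d=145: √d = [12; 24] (ℓ=1, odd), read p_1/q_1
k=0  a_k=12  p_k/q_k = 12/1
k=1  a_k=24  p_k/q_k = 289/24
(x₁, y₁) = (289, 24);  289² − 145·24² = 1 ✓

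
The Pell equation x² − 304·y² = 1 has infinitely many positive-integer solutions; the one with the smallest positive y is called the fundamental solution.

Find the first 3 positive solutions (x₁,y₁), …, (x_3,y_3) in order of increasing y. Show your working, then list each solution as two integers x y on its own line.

√304 → a₀=17, period (2,3,2,1,1,1,1,1,2,3,2,34); ℓ=12 even so k=11
a_0=17:  p_0=17·1+0=17,  q_0=17·0+1=1
a_1=2:  p_1=2·17+1=35,  q_1=2·1+0=2
…
a_5=1:  p_5=1·401+279=680,  q_5=1·23+16=39
…
a_7=1:  p_7=1·1081+680=1761,  q_7=1·62+39=101
…
a_10=3:  p_10=3·7445+2842=25177,  q_10=3·427+163=1444
a_11=2:  p_11=2·25177+7445=57799,  q_11=2·1444+427=3315
(x₁, y₁) = (57799, 3315);  57799² − 304·3315² = 1 ✓
(57799+3315√304)^2 = 6681448801 + 383207370√304
(57799+3315√304)^3 = 772362118440199 + 44298005553945√304

57799 3315
6681448801 383207370
772362118440199 44298005553945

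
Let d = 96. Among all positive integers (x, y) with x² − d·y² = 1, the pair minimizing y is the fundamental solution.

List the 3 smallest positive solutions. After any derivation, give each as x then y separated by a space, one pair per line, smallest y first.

49 5
4801 490
470449 48015

√96 → a₀=9, period (1,3,1,18); ℓ=4 even so k=3
step 0: (9, 1)  from 9·(1,0) + (0,1)
…
step 2: (39, 4)  from 3·(10,1) + (9,1)
step 3: (49, 5)  from 1·(39,4) + (10,1)
→ (49, 5).  Check: 49²=2401, 96·5²=2400, difference 1.
n=2: (49,5)∘(49,5) = (49·49+96·5·5, 49·5+5·49) = (4801,490)
n=3: (4801,490)∘(49,5) = (49·4801+96·5·490, 49·490+5·4801) = (470449,48015)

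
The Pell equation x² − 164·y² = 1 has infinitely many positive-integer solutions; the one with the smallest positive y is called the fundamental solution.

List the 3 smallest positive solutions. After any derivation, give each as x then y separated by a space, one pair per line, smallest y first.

2049 160
8396801 655680
34410088449 2686976480

d=164: √d = [12; 1,4,6,4,1,24] (ℓ=6, even), read p_5/q_5
i=0: a=12 ⇒ p=12, q=1
…
i=2: a=4 ⇒ p=64, q=5
i=3: a=6 ⇒ p=397, q=31
i=4: a=4 ⇒ p=1652, q=129
i=5: a=1 ⇒ p=2049, q=160
→ (2049, 160).  Check: 2049²=4198401, 164·160²=4198400, difference 1.
(x_2, y_2) = (2049·2049 + 164·160·160, 2049·160 + 160·2049) = (8396801, 655680)
(x_3, y_3) = (2049·8396801 + 164·160·655680, 2049·655680 + 160·8396801) = (34410088449, 2686976480)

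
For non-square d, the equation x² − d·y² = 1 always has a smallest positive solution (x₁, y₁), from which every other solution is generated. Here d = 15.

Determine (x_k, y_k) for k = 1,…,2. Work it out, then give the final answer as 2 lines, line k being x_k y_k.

4 1
31 8

√15 → a₀=3, period (1,6); ℓ=2 even so k=1
step 0: (3, 1)  from 3·(1,0) + (0,1)
step 1: (4, 1)  from 1·(3,1) + (1,0)
(x₁, y₁) = (4, 1);  4² − 15·1² = 1 ✓
k=2:  x_2 = 4·4+15·1·1 = 31,  y_2 = 4·1+1·4 = 8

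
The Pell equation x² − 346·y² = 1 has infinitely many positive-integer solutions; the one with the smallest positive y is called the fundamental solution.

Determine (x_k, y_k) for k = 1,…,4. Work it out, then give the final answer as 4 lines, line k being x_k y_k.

√346 → a₀=18, period (1,1,1,1,36); ℓ=5 odd so k=9
a_0=18:  p_0=18·1+0=18,  q_0=18·0+1=1
a_1=1:  p_1=1·18+1=19,  q_1=1·1+0=1
…
a_4=1:  p_4=1·56+37=93,  q_4=1·3+2=5
a_5=36:  p_5=36·93+56=3404,  q_5=36·5+3=183
a_6=1:  p_6=1·3404+93=3497,  q_6=1·183+5=188
…
a_8=1:  p_8=1·6901+3497=10398,  q_8=1·371+188=559
a_9=1:  p_9=1·10398+6901=17299,  q_9=1·559+371=930
→ (17299, 930).  Check: 17299²=299255401, 346·930²=299255400, difference 1.
(17299+930√346)^2 = 598510801 + 32176140√346
(17299+930√346)^3 = 20707276675699 + 1113230090790√346
(17299+930√346)^4 = 716430357827323201 + 38515534648976280√346

17299 930
598510801 32176140
20707276675699 1113230090790
716430357827323201 38515534648976280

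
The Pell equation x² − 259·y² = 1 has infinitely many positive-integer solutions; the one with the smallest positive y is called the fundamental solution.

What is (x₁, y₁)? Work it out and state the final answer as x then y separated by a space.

847225 52644

√259 → a₀=16, period (10,1,2,3,4,3,2,1,10,32); ℓ=10 even so k=9
step 0: (16, 1)  from 16·(1,0) + (0,1)
…
step 2: (177, 11)  from 1·(161,10) + (16,1)
step 3: (515, 32)  from 2·(177,11) + (161,10)
…
step 5: (7403, 460)  from 4·(1722,107) + (515,32)
step 6: (23931, 1487)  from 3·(7403,460) + (1722,107)
step 7: (55265, 3434)  from 2·(23931,1487) + (7403,460)
step 8: (79196, 4921)  from 1·(55265,3434) + (23931,1487)
step 9: (847225, 52644)  from 10·(79196,4921) + (55265,3434)
(x₁, y₁) = (847225, 52644);  847225² − 259·52644² = 1 ✓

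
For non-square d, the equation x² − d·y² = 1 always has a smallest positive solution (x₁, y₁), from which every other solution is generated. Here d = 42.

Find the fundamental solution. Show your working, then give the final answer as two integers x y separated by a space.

[6; 2,12] for √42; ℓ=2 ⇒ convergent index 1
step 0: (6, 1)  from 6·(1,0) + (0,1)
step 1: (13, 2)  from 2·(6,1) + (1,0)
(x₁, y₁) = (13, 2);  13² − 42·2² = 1 ✓

13 2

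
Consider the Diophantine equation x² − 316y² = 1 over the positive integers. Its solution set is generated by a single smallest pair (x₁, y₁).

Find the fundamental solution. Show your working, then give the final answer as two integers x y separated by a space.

12799 720

√316 = [17; 1,3,2,8,2,3,1,34, …], period ℓ=8 (even) → k=7
i=0: a=17 ⇒ p=17, q=1
i=1: a=1 ⇒ p=18, q=1
i=2: a=3 ⇒ p=71, q=4
i=3: a=2 ⇒ p=160, q=9
i=4: a=8 ⇒ p=1351, q=76
i=5: a=2 ⇒ p=2862, q=161
i=6: a=3 ⇒ p=9937, q=559
i=7: a=1 ⇒ p=12799, q=720
(x₁, y₁) = (12799, 720);  12799² − 316·720² = 1 ✓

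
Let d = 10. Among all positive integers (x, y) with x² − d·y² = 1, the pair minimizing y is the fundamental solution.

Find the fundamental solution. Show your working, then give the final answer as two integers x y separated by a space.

√10 → a₀=3, period (6); ℓ=1 odd so k=1
a_0=3:  p_0=3·1+0=3,  q_0=3·0+1=1
a_1=6:  p_1=6·3+1=19,  q_1=6·1+0=6
(x₁, y₁) = (19, 6);  19² − 10·6² = 1 ✓

19 6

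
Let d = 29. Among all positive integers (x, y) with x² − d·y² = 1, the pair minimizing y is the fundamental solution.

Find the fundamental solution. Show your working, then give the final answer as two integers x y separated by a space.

9801 1820

√29 = [5; 2,1,1,2,10, …], period ℓ=5 (odd) → k=9
step 0: (5, 1)  from 5·(1,0) + (0,1)
step 1: (11, 2)  from 2·(5,1) + (1,0)
…
step 3: (27, 5)  from 1·(16,3) + (11,2)
…
step 6: (1524, 283)  from 2·(727,135) + (70,13)
…
step 8: (3775, 701)  from 1·(2251,418) + (1524,283)
step 9: (9801, 1820)  from 2·(3775,701) + (2251,418)
→ (9801, 1820).  Check: 9801²=96059601, 29·1820²=96059600, difference 1.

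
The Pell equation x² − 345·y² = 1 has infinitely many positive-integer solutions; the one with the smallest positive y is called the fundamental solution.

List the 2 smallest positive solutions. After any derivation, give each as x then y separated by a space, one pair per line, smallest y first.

[18; 1,1,2,1,6,1,2,1,1,36] for √345; ℓ=10 ⇒ convergent index 9
a_0=18:  p_0=18·1+0=18,  q_0=18·0+1=1
a_1=1:  p_1=1·18+1=19,  q_1=1·1+0=1
a_2=1:  p_2=1·19+18=37,  q_2=1·1+1=2
a_3=2:  p_3=2·37+19=93,  q_3=2·2+1=5
a_4=1:  p_4=1·93+37=130,  q_4=1·5+2=7
a_5=6:  p_5=6·130+93=873,  q_5=6·7+5=47
a_6=1:  p_6=1·873+130=1003,  q_6=1·47+7=54
…
a_8=1:  p_8=1·2879+1003=3882,  q_8=1·155+54=209
a_9=1:  p_9=1·3882+2879=6761,  q_9=1·209+155=364
fundamental: x₁=6761, y₁=364  (since 45711121 − 345·132496 = 1)
n=2: (6761,364)∘(6761,364) = (6761·6761+345·364·364, 6761·364+364·6761) = (91422241,4922008)

6761 364
91422241 4922008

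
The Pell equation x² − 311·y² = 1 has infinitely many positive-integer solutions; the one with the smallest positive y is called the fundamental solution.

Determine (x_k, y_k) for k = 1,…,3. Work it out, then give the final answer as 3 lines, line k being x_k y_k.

[17; 1,1,1,2,1,…,1,1,34] for √311; ℓ=16 ⇒ convergent index 15
k=0  a_k=17  p_k/q_k = 17/1
…
k=5  a_k=1  p_k/q_k = 194/11
…
k=7  a_k=3  p_k/q_k = 4109/233
…
k=14  a_k=1  p_k/q_k = 10724507/608131
k=15  a_k=1  p_k/q_k = 16883880/957397
→ (16883880, 957397).  Check: 16883880²=285065403854400, 311·957397²=285065403854399, difference 1.
(16883880+957397√311)^2 = 570130807708799 + 32329152120720√311
(16883880+957397√311)^3 = 19252040283316857636360 + 1091683049815963029803√311

16883880 957397
570130807708799 32329152120720
19252040283316857636360 1091683049815963029803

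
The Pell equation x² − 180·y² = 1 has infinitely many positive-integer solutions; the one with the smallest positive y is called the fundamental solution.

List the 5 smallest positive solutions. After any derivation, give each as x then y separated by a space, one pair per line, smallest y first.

d=180: √d = [13; 2,2,2,26] (ℓ=4, even), read p_3/q_3
i=0: a=13 ⇒ p=13, q=1
i=1: a=2 ⇒ p=27, q=2
i=2: a=2 ⇒ p=67, q=5
i=3: a=2 ⇒ p=161, q=12
(x₁, y₁) = (161, 12);  161² − 180·12² = 1 ✓
k=2:  x_2 = 161·161+180·12·12 = 51841,  y_2 = 161·12+12·161 = 3864
k=3:  x_3 = 161·51841+180·12·3864 = 16692641,  y_3 = 161·3864+12·51841 = 1244196
k=4:  x_4 = 161·16692641+180·12·1244196 = 5374978561,  y_4 = 161·1244196+12·16692641 = 400627248
k=5:  x_5 = 161·5374978561+180·12·400627248 = 1730726404001,  y_5 = 161·400627248+12·5374978561 = 129000729660

161 12
51841 3864
16692641 1244196
5374978561 400627248
1730726404001 129000729660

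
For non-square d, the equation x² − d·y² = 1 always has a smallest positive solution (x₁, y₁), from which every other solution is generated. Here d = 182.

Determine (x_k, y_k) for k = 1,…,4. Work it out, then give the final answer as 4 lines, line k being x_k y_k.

27 2
1457 108
78651 5830
4245697 314712

[13; 2,26] for √182; ℓ=2 ⇒ convergent index 1
k=0  a_k=13  p_k/q_k = 13/1
k=1  a_k=2  p_k/q_k = 27/2
fundamental: x₁=27, y₁=2  (since 729 − 182·4 = 1)
(27+2√182)^2 = 1457 + 108√182
(27+2√182)^3 = 78651 + 5830√182
(27+2√182)^4 = 4245697 + 314712√182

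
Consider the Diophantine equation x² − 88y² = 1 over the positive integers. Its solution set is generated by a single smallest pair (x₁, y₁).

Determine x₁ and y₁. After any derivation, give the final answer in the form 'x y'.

197 21

d=88: √d = [9; 2,1,1,1,2,18] (ℓ=6, even), read p_5/q_5
i=0: a=9 ⇒ p=9, q=1
i=1: a=2 ⇒ p=19, q=2
i=2: a=1 ⇒ p=28, q=3
…
i=4: a=1 ⇒ p=75, q=8
i=5: a=2 ⇒ p=197, q=21
fundamental: x₁=197, y₁=21  (since 38809 − 88·441 = 1)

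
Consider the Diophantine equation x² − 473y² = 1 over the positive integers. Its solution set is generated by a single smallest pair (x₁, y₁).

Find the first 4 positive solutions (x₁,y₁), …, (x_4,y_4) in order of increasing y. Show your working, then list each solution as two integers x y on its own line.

d=473: √d = [21; 1,2,1,42] (ℓ=4, even), read p_3/q_3
k=0  a_k=21  p_k/q_k = 21/1
…
k=2  a_k=2  p_k/q_k = 65/3
k=3  a_k=1  p_k/q_k = 87/4
(x₁, y₁) = (87, 4);  87² − 473·4² = 1 ✓
(87+4√473)^2 = 15137 + 696√473
(87+4√473)^3 = 2633751 + 121100√473
(87+4√473)^4 = 458257537 + 21070704√473

87 4
15137 696
2633751 121100
458257537 21070704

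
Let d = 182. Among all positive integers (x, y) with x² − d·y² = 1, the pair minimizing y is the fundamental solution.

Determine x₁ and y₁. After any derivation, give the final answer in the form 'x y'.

d=182: √d = [13; 2,26] (ℓ=2, even), read p_1/q_1
step 0: (13, 1)  from 13·(1,0) + (0,1)
step 1: (27, 2)  from 2·(13,1) + (1,0)
fundamental: x₁=27, y₁=2  (since 729 − 182·4 = 1)

27 2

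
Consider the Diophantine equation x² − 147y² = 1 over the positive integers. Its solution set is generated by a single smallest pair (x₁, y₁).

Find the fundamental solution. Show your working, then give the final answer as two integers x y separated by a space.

97 8

√147 → a₀=12, period (8,24); ℓ=2 even so k=1
step 0: (12, 1)  from 12·(1,0) + (0,1)
step 1: (97, 8)  from 8·(12,1) + (1,0)
(x₁, y₁) = (97, 8);  97² − 147·8² = 1 ✓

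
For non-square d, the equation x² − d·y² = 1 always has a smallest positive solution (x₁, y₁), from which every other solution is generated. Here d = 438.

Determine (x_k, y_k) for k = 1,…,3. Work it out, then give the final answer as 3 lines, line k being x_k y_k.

293 14
171697 8204
100614149 4807530

√438 → a₀=20, period (1,12,1,40); ℓ=4 even so k=3
k=0  a_k=20  p_k/q_k = 20/1
k=1  a_k=1  p_k/q_k = 21/1
k=2  a_k=12  p_k/q_k = 272/13
k=3  a_k=1  p_k/q_k = 293/14
fundamental: x₁=293, y₁=14  (since 85849 − 438·196 = 1)
(293+14√438)^2 = 171697 + 8204√438
(293+14√438)^3 = 100614149 + 4807530√438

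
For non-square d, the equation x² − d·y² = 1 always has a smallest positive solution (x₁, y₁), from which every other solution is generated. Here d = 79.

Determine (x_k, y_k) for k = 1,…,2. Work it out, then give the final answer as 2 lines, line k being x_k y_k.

80 9
12799 1440

√79 → a₀=8, period (1,7,1,16); ℓ=4 even so k=3
k=0  a_k=8  p_k/q_k = 8/1
k=1  a_k=1  p_k/q_k = 9/1
k=2  a_k=7  p_k/q_k = 71/8
k=3  a_k=1  p_k/q_k = 80/9
→ (80, 9).  Check: 80²=6400, 79·9²=6399, difference 1.
(x_2, y_2) = (80·80 + 79·9·9, 80·9 + 9·80) = (12799, 1440)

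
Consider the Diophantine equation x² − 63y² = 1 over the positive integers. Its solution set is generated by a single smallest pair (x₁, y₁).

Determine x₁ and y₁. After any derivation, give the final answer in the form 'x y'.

√63 = [7; 1,14, …], period ℓ=2 (even) → k=1
a_0=7:  p_0=7·1+0=7,  q_0=7·0+1=1
a_1=1:  p_1=1·7+1=8,  q_1=1·1+0=1
fundamental: x₁=8, y₁=1  (since 64 − 63·1 = 1)

8 1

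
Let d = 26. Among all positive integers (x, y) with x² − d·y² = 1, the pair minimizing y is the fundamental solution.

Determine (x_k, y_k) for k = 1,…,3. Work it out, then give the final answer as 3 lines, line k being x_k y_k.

√26 = [5; 10, …], period ℓ=1 (odd) → k=1
k=0  a_k=5  p_k/q_k = 5/1
k=1  a_k=10  p_k/q_k = 51/10
→ (51, 10).  Check: 51²=2601, 26·10²=2600, difference 1.
(51+10√26)^2 = 5201 + 1020√26
(51+10√26)^3 = 530451 + 104030√26

51 10
5201 1020
530451 104030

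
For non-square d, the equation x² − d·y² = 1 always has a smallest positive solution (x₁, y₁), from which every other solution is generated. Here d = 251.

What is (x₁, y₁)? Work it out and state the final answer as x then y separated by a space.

3674890 231957

d=251: √d = [15; 1,5,2,1,2,…,5,1,30] (ℓ=14, even), read p_13/q_13
step 0: (15, 1)  from 15·(1,0) + (0,1)
step 1: (16, 1)  from 1·(15,1) + (1,0)
step 2: (95, 6)  from 5·(16,1) + (15,1)
…
step 4: (301, 19)  from 1·(206,13) + (95,6)
step 5: (808, 51)  from 2·(301,19) + (206,13)
step 6: (1917, 121)  from 2·(808,51) + (301,19)
…
step 8: (61043, 3853)  from 2·(29563,1866) + (1917,121)
step 9: (151649, 9572)  from 2·(61043,3853) + (29563,1866)
step 10: (212692, 13425)  from 1·(151649,9572) + (61043,3853)
…
step 12: (3097857, 195535)  from 5·(577033,36422) + (212692,13425)
step 13: (3674890, 231957)  from 1·(3097857,195535) + (577033,36422)
(x₁, y₁) = (3674890, 231957);  3674890² − 251·231957² = 1 ✓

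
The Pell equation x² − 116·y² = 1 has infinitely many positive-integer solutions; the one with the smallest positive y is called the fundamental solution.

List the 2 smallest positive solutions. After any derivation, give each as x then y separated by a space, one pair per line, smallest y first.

9801 910
192119201 17837820

[10; 1,3,2,1,4,1,2,3,1,20] for √116; ℓ=10 ⇒ convergent index 9
step 0: (10, 1)  from 10·(1,0) + (0,1)
step 1: (11, 1)  from 1·(10,1) + (1,0)
step 2: (43, 4)  from 3·(11,1) + (10,1)
step 3: (97, 9)  from 2·(43,4) + (11,1)
step 4: (140, 13)  from 1·(97,9) + (43,4)
step 5: (657, 61)  from 4·(140,13) + (97,9)
step 6: (797, 74)  from 1·(657,61) + (140,13)
step 7: (2251, 209)  from 2·(797,74) + (657,61)
step 8: (7550, 701)  from 3·(2251,209) + (797,74)
step 9: (9801, 910)  from 1·(7550,701) + (2251,209)
(x₁, y₁) = (9801, 910);  9801² − 116·910² = 1 ✓
(9801+910√116)^2 = 192119201 + 17837820√116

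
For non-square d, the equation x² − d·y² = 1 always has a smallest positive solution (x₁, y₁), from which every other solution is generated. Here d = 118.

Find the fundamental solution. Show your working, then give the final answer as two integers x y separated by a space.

d=118: √d = [10; 1,6,3,2,10,2,3,6,1,20] (ℓ=10, even), read p_9/q_9
a_0=10:  p_0=10·1+0=10,  q_0=10·0+1=1
…
a_4=2:  p_4=2·239+76=554,  q_4=2·22+7=51
…
a_8=6:  p_8=6·42115+12112=264802,  q_8=6·3877+1115=24377
a_9=1:  p_9=1·264802+42115=306917,  q_9=1·24377+3877=28254
fundamental: x₁=306917, y₁=28254  (since 94198044889 − 118·798288516 = 1)

306917 28254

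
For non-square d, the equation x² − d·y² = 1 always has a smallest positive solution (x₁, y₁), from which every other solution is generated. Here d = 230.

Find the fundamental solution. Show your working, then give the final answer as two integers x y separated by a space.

91 6

√230 → a₀=15, period (6,30); ℓ=2 even so k=1
i=0: a=15 ⇒ p=15, q=1
i=1: a=6 ⇒ p=91, q=6
→ (91, 6).  Check: 91²=8281, 230·6²=8280, difference 1.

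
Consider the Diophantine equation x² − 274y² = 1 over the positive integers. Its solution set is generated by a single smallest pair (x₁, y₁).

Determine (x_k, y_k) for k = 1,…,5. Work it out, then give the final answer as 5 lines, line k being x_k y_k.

3959299 239190
31352097142801 1894049455620
248264653730785753699 14998216231173381570
1965907990503261255572251201 118764845051735182903983240
15567235081782895307198186429982499 940451064496965117656884702915950

d=274: √d = [16; 1,1,4,4,1,1,32] (ℓ=7, odd), read p_13/q_13
i=0: a=16 ⇒ p=16, q=1
i=1: a=1 ⇒ p=17, q=1
i=2: a=1 ⇒ p=33, q=2
i=3: a=4 ⇒ p=149, q=9
i=4: a=4 ⇒ p=629, q=38
i=5: a=1 ⇒ p=778, q=47
i=6: a=1 ⇒ p=1407, q=85
i=7: a=32 ⇒ p=45802, q=2767
i=8: a=1 ⇒ p=47209, q=2852
i=9: a=1 ⇒ p=93011, q=5619
i=10: a=4 ⇒ p=419253, q=25328
i=11: a=4 ⇒ p=1770023, q=106931
i=12: a=1 ⇒ p=2189276, q=132259
i=13: a=1 ⇒ p=3959299, q=239190
fundamental: x₁=3959299, y₁=239190  (since 15676048571401 − 274·57211856100 = 1)
k=2:  x_2 = 3959299·3959299+274·239190·239190 = 31352097142801,  y_2 = 3959299·239190+239190·3959299 = 1894049455620
k=3:  x_3 = 3959299·31352097142801+274·239190·1894049455620 = 248264653730785753699,  y_3 = 3959299·1894049455620+239190·31352097142801 = 14998216231173381570
k=4:  x_4 = 3959299·248264653730785753699+274·239190·14998216231173381570 = 1965907990503261255572251201,  y_4 = 3959299·14998216231173381570+239190·248264653730785753699 = 118764845051735182903983240
k=5:  x_5 = 3959299·1965907990503261255572251201+274·239190·118764845051735182903983240 = 15567235081782895307198186429982499,  y_5 = 3959299·118764845051735182903983240+239190·1965907990503261255572251201 = 940451064496965117656884702915950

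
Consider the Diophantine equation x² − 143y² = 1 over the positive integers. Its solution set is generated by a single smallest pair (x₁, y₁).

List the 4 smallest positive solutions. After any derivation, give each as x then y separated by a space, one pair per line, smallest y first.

[11; 1,22] for √143; ℓ=2 ⇒ convergent index 1
a_0=11:  p_0=11·1+0=11,  q_0=11·0+1=1
a_1=1:  p_1=1·11+1=12,  q_1=1·1+0=1
fundamental: x₁=12, y₁=1  (since 144 − 143·1 = 1)
n=2: (12,1)∘(12,1) = (12·12+143·1·1, 12·1+1·12) = (287,24)
n=3: (287,24)∘(12,1) = (12·287+143·1·24, 12·24+1·287) = (6876,575)
n=4: (6876,575)∘(12,1) = (12·6876+143·1·575, 12·575+1·6876) = (164737,13776)

12 1
287 24
6876 575
164737 13776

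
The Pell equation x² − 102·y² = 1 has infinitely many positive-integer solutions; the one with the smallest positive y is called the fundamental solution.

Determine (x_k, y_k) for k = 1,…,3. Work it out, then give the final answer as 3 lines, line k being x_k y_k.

101 10
20401 2020
4120901 408030

[10; 10,20] for √102; ℓ=2 ⇒ convergent index 1
step 0: (10, 1)  from 10·(1,0) + (0,1)
step 1: (101, 10)  from 10·(10,1) + (1,0)
fundamental: x₁=101, y₁=10  (since 10201 − 102·100 = 1)
(101+10√102)^2 = 20401 + 2020√102
(101+10√102)^3 = 4120901 + 408030√102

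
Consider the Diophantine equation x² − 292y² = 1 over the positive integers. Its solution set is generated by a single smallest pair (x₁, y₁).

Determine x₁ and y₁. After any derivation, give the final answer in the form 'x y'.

2281249 133500

√292 → a₀=17, period (11,2,1,3,8,3,1,2,11,34); ℓ=10 even so k=9
k=0  a_k=17  p_k/q_k = 17/1
k=1  a_k=11  p_k/q_k = 188/11
k=2  a_k=2  p_k/q_k = 393/23
k=3  a_k=1  p_k/q_k = 581/34
k=4  a_k=3  p_k/q_k = 2136/125
k=5  a_k=8  p_k/q_k = 17669/1034
k=6  a_k=3  p_k/q_k = 55143/3227
…
k=8  a_k=2  p_k/q_k = 200767/11749
k=9  a_k=11  p_k/q_k = 2281249/133500
(x₁, y₁) = (2281249, 133500);  2281249² − 292·133500² = 1 ✓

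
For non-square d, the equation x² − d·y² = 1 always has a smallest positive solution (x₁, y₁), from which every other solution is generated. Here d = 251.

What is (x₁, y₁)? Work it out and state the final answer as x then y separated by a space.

3674890 231957

√251 = [15; 1,5,2,1,2,…,5,1,30, …], period ℓ=14 (even) → k=13
a_0=15:  p_0=15·1+0=15,  q_0=15·0+1=1
…
a_2=5:  p_2=5·16+15=95,  q_2=5·1+1=6
a_3=2:  p_3=2·95+16=206,  q_3=2·6+1=13
…
a_5=2:  p_5=2·301+206=808,  q_5=2·19+13=51
a_6=2:  p_6=2·808+301=1917,  q_6=2·51+19=121
a_7=15:  p_7=15·1917+808=29563,  q_7=15·121+51=1866
…
a_11=2:  p_11=2·212692+151649=577033,  q_11=2·13425+9572=36422
a_12=5:  p_12=5·577033+212692=3097857,  q_12=5·36422+13425=195535
a_13=1:  p_13=1·3097857+577033=3674890,  q_13=1·195535+36422=231957
(x₁, y₁) = (3674890, 231957);  3674890² − 251·231957² = 1 ✓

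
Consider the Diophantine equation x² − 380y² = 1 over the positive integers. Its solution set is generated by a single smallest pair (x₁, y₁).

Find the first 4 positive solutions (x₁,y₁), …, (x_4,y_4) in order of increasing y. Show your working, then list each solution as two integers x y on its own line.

39 2
3041 156
237159 12166
18495361 948792

√380 → a₀=19, period (2,38); ℓ=2 even so k=1
i=0: a=19 ⇒ p=19, q=1
i=1: a=2 ⇒ p=39, q=2
→ (39, 2).  Check: 39²=1521, 380·2²=1520, difference 1.
(x_2, y_2) = (39·39 + 380·2·2, 39·2 + 2·39) = (3041, 156)
(x_3, y_3) = (39·3041 + 380·2·156, 39·156 + 2·3041) = (237159, 12166)
(x_4, y_4) = (39·237159 + 380·2·12166, 39·12166 + 2·237159) = (18495361, 948792)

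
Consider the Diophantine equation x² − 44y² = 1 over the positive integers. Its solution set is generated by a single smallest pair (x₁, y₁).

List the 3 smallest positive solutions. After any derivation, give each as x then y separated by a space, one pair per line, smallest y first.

√44 = [6; 1,1,1,2,1,1,1,12, …], period ℓ=8 (even) → k=7
k=0  a_k=6  p_k/q_k = 6/1
…
k=4  a_k=2  p_k/q_k = 53/8
k=5  a_k=1  p_k/q_k = 73/11
k=6  a_k=1  p_k/q_k = 126/19
k=7  a_k=1  p_k/q_k = 199/30
(x₁, y₁) = (199, 30);  199² − 44·30² = 1 ✓
n=2: (199,30)∘(199,30) = (199·199+44·30·30, 199·30+30·199) = (79201,11940)
n=3: (79201,11940)∘(199,30) = (199·79201+44·30·11940, 199·11940+30·79201) = (31521799,4752090)

199 30
79201 11940
31521799 4752090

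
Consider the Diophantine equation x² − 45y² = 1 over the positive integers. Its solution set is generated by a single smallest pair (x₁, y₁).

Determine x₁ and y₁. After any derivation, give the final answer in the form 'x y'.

161 24

[6; 1,2,2,2,1,12] for √45; ℓ=6 ⇒ convergent index 5
step 0: (6, 1)  from 6·(1,0) + (0,1)
step 1: (7, 1)  from 1·(6,1) + (1,0)
…
step 3: (47, 7)  from 2·(20,3) + (7,1)
step 4: (114, 17)  from 2·(47,7) + (20,3)
step 5: (161, 24)  from 1·(114,17) + (47,7)
fundamental: x₁=161, y₁=24  (since 25921 − 45·576 = 1)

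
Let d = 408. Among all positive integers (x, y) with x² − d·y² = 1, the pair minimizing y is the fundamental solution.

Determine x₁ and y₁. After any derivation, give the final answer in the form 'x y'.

√408 → a₀=20, period (5,40); ℓ=2 even so k=1
step 0: (20, 1)  from 20·(1,0) + (0,1)
step 1: (101, 5)  from 5·(20,1) + (1,0)
→ (101, 5).  Check: 101²=10201, 408·5²=10200, difference 1.

101 5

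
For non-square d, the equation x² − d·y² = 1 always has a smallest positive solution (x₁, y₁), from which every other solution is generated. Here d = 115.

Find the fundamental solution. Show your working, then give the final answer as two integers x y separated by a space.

d=115: √d = [10; 1,2,1,1,1,1,1,2,1,20] (ℓ=10, even), read p_9/q_9
a_0=10:  p_0=10·1+0=10,  q_0=10·0+1=1
…
a_4=1:  p_4=1·43+32=75,  q_4=1·4+3=7
…
a_7=1:  p_7=1·193+118=311,  q_7=1·18+11=29
a_8=2:  p_8=2·311+193=815,  q_8=2·29+18=76
a_9=1:  p_9=1·815+311=1126,  q_9=1·76+29=105
→ (1126, 105).  Check: 1126²=1267876, 115·105²=1267875, difference 1.

1126 105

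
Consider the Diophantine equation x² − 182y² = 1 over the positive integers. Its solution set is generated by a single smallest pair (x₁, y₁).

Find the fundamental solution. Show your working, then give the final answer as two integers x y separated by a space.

[13; 2,26] for √182; ℓ=2 ⇒ convergent index 1
k=0  a_k=13  p_k/q_k = 13/1
k=1  a_k=2  p_k/q_k = 27/2
fundamental: x₁=27, y₁=2  (since 729 − 182·4 = 1)

27 2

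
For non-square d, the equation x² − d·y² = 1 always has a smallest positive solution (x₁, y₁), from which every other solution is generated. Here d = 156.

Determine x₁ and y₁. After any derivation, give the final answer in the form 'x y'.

25 2

[12; 2,24] for √156; ℓ=2 ⇒ convergent index 1
i=0: a=12 ⇒ p=12, q=1
i=1: a=2 ⇒ p=25, q=2
→ (25, 2).  Check: 25²=625, 156·2²=624, difference 1.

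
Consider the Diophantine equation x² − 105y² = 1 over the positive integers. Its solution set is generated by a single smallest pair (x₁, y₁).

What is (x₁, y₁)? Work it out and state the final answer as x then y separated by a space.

√105 = [10; 4,20, …], period ℓ=2 (even) → k=1
k=0  a_k=10  p_k/q_k = 10/1
k=1  a_k=4  p_k/q_k = 41/4
(x₁, y₁) = (41, 4);  41² − 105·4² = 1 ✓

41 4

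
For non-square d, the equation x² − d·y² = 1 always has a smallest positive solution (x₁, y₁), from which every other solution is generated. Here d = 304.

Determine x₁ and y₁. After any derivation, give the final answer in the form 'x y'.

√304 = [17; 2,3,2,1,1,1,1,1,2,3,2,34, …], period ℓ=12 (even) → k=11
k=0  a_k=17  p_k/q_k = 17/1
…
k=3  a_k=2  p_k/q_k = 279/16
k=4  a_k=1  p_k/q_k = 401/23
…
k=7  a_k=1  p_k/q_k = 1761/101
…
k=10  a_k=3  p_k/q_k = 25177/1444
k=11  a_k=2  p_k/q_k = 57799/3315
(x₁, y₁) = (57799, 3315);  57799² − 304·3315² = 1 ✓

57799 3315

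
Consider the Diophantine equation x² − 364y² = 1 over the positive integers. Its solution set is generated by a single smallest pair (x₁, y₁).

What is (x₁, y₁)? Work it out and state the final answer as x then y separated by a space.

√364 → a₀=19, period (12,1,2,3,1,8,1,3,2,1,12,38); ℓ=12 even so k=11
a_0=19:  p_0=19·1+0=19,  q_0=19·0+1=1
a_1=12:  p_1=12·19+1=229,  q_1=12·1+0=12
…
a_3=2:  p_3=2·248+229=725,  q_3=2·13+12=38
a_4=3:  p_4=3·725+248=2423,  q_4=3·38+13=127
a_5=1:  p_5=1·2423+725=3148,  q_5=1·127+38=165
a_6=8:  p_6=8·3148+2423=27607,  q_6=8·165+127=1447
a_7=1:  p_7=1·27607+3148=30755,  q_7=1·1447+165=1612
a_8=3:  p_8=3·30755+27607=119872,  q_8=3·1612+1447=6283
a_9=2:  p_9=2·119872+30755=270499,  q_9=2·6283+1612=14178
a_10=1:  p_10=1·270499+119872=390371,  q_10=1·14178+6283=20461
a_11=12:  p_11=12·390371+270499=4954951,  q_11=12·20461+14178=259710
→ (4954951, 259710).  Check: 4954951²=24551539412401, 364·259710²=24551539412400, difference 1.

4954951 259710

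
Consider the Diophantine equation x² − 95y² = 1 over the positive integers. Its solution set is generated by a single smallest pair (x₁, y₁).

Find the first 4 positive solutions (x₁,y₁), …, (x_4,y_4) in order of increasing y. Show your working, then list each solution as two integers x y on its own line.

39 4
3041 312
237159 24332
18495361 1897584

√95 = [9; 1,2,1,18, …], period ℓ=4 (even) → k=3
k=0  a_k=9  p_k/q_k = 9/1
k=1  a_k=1  p_k/q_k = 10/1
k=2  a_k=2  p_k/q_k = 29/3
k=3  a_k=1  p_k/q_k = 39/4
(x₁, y₁) = (39, 4);  39² − 95·4² = 1 ✓
(39+4√95)^2 = 3041 + 312√95
(39+4√95)^3 = 237159 + 24332√95
(39+4√95)^4 = 18495361 + 1897584√95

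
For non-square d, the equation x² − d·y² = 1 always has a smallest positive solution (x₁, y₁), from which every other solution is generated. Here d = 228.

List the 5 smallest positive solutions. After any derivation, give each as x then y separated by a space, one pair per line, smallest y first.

d=228: √d = [15; 10,30] (ℓ=2, even), read p_1/q_1
k=0  a_k=15  p_k/q_k = 15/1
k=1  a_k=10  p_k/q_k = 151/10
(x₁, y₁) = (151, 10);  151² − 228·10² = 1 ✓
(x_2, y_2) = (151·151 + 228·10·10, 151·10 + 10·151) = (45601, 3020)
(x_3, y_3) = (151·45601 + 228·10·3020, 151·3020 + 10·45601) = (13771351, 912030)
(x_4, y_4) = (151·13771351 + 228·10·912030, 151·912030 + 10·13771351) = (4158902401, 275430040)
(x_5, y_5) = (151·4158902401 + 228·10·275430040, 151·275430040 + 10·4158902401) = (1255974753751, 83178960050)

151 10
45601 3020
13771351 912030
4158902401 275430040
1255974753751 83178960050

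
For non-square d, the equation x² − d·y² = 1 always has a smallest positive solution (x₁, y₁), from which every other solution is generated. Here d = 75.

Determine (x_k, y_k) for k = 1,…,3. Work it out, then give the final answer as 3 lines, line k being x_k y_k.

26 3
1351 156
70226 8109

√75 → a₀=8, period (1,1,1,16); ℓ=4 even so k=3
i=0: a=8 ⇒ p=8, q=1
i=1: a=1 ⇒ p=9, q=1
i=2: a=1 ⇒ p=17, q=2
i=3: a=1 ⇒ p=26, q=3
(x₁, y₁) = (26, 3);  26² − 75·3² = 1 ✓
n=2: (26,3)∘(26,3) = (26·26+75·3·3, 26·3+3·26) = (1351,156)
n=3: (1351,156)∘(26,3) = (26·1351+75·3·156, 26·156+3·1351) = (70226,8109)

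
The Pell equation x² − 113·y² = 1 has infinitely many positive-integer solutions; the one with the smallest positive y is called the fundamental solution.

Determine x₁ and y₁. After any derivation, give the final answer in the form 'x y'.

1204353 113296

√113 = [10; 1,1,1,2,2,1,1,1,20, …], period ℓ=9 (odd) → k=17
k=0  a_k=10  p_k/q_k = 10/1
k=1  a_k=1  p_k/q_k = 11/1
k=2  a_k=1  p_k/q_k = 21/2
k=3  a_k=1  p_k/q_k = 32/3
k=4  a_k=2  p_k/q_k = 85/8
…
k=6  a_k=1  p_k/q_k = 287/27
k=7  a_k=1  p_k/q_k = 489/46
…
k=9  a_k=20  p_k/q_k = 16009/1506
k=10  a_k=1  p_k/q_k = 16785/1579
k=11  a_k=1  p_k/q_k = 32794/3085
k=12  a_k=1  p_k/q_k = 49579/4664
k=13  a_k=2  p_k/q_k = 131952/12413
k=14  a_k=2  p_k/q_k = 313483/29490
…
k=16  a_k=1  p_k/q_k = 758918/71393
k=17  a_k=1  p_k/q_k = 1204353/113296
→ (1204353, 113296).  Check: 1204353²=1450466148609, 113·113296²=1450466148608, difference 1.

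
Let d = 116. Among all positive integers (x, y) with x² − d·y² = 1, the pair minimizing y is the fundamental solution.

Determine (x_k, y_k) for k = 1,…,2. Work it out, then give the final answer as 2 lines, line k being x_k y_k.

9801 910
192119201 17837820

[10; 1,3,2,1,4,1,2,3,1,20] for √116; ℓ=10 ⇒ convergent index 9
i=0: a=10 ⇒ p=10, q=1
i=1: a=1 ⇒ p=11, q=1
…
i=3: a=2 ⇒ p=97, q=9
i=4: a=1 ⇒ p=140, q=13
…
i=6: a=1 ⇒ p=797, q=74
…
i=8: a=3 ⇒ p=7550, q=701
i=9: a=1 ⇒ p=9801, q=910
(x₁, y₁) = (9801, 910);  9801² − 116·910² = 1 ✓
k=2:  x_2 = 9801·9801+116·910·910 = 192119201,  y_2 = 9801·910+910·9801 = 17837820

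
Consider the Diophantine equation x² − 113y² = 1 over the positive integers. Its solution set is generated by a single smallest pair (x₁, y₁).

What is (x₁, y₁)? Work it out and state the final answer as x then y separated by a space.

d=113: √d = [10; 1,1,1,2,2,1,1,1,20] (ℓ=9, odd), read p_17/q_17
step 0: (10, 1)  from 10·(1,0) + (0,1)
step 1: (11, 1)  from 1·(10,1) + (1,0)
step 2: (21, 2)  from 1·(11,1) + (10,1)
…
step 4: (85, 8)  from 2·(32,3) + (21,2)
…
step 6: (287, 27)  from 1·(202,19) + (85,8)
step 7: (489, 46)  from 1·(287,27) + (202,19)
step 8: (776, 73)  from 1·(489,46) + (287,27)
…
step 11: (32794, 3085)  from 1·(16785,1579) + (16009,1506)
step 12: (49579, 4664)  from 1·(32794,3085) + (16785,1579)
step 13: (131952, 12413)  from 2·(49579,4664) + (32794,3085)
step 14: (313483, 29490)  from 2·(131952,12413) + (49579,4664)
step 15: (445435, 41903)  from 1·(313483,29490) + (131952,12413)
step 16: (758918, 71393)  from 1·(445435,41903) + (313483,29490)
step 17: (1204353, 113296)  from 1·(758918,71393) + (445435,41903)
→ (1204353, 113296).  Check: 1204353²=1450466148609, 113·113296²=1450466148608, difference 1.

1204353 113296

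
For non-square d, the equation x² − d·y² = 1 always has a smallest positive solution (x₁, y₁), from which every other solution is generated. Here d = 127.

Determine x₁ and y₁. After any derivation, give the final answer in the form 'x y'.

√127 = [11; 3,1,2,2,7,11,7,2,2,1,3,22, …], period ℓ=12 (even) → k=11
a_0=11:  p_0=11·1+0=11,  q_0=11·0+1=1
…
a_3=2:  p_3=2·45+34=124,  q_3=2·4+3=11
…
a_7=7:  p_7=7·24218+2175=171701,  q_7=7·2149+193=15236
a_8=2:  p_8=2·171701+24218=367620,  q_8=2·15236+2149=32621
a_9=2:  p_9=2·367620+171701=906941,  q_9=2·32621+15236=80478
a_10=1:  p_10=1·906941+367620=1274561,  q_10=1·80478+32621=113099
a_11=3:  p_11=3·1274561+906941=4730624,  q_11=3·113099+80478=419775
fundamental: x₁=4730624, y₁=419775  (since 22378803429376 − 127·176211050625 = 1)

4730624 419775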